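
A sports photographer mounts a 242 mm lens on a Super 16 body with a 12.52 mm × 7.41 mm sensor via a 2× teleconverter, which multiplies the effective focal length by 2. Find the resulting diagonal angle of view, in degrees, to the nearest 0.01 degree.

Effective focal length f = 242 × 2 = 484 mm.
Sensor diagonal = √(12.52² + 7.41²) = √211.6585 ≈ 14.5485 mm.
α = 2·arctan(14.548 / (2 × 484)) = 2·arctan(0.01503) ≈ 1.7221°.

1.72°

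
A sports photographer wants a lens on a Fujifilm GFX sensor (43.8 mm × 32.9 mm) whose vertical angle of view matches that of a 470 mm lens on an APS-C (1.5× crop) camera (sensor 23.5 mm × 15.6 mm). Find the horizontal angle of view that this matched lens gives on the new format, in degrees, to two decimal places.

Equal vertical AOV ⇒ f₂ = f₁ · 32.9/15.6 = 470 × 2.10897 ≈ 991.2179 mm.
Horizontal AOV on the new format = 2·arctan(43.8 / (2 × 991.2179)) = 2·arctan(0.02209) ≈ 2.5314°.

2.53°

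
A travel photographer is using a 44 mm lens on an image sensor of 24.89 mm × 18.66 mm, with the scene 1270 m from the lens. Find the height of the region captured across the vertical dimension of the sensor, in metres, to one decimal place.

dₒ: 1270 m = 1.27e+06 mm.
Similar triangles through the lens centre give W/dₒ = h/dᵢ; with 1/f = 1/dₒ + 1/dᵢ this gives W = h·(dₒ − f)/f.
W = 18.66 mm × (1.27e+06 − 44) / 44 = 18.66 × 28862.6364 ≈ 538576.795 mm = 538.577 m.

538.6 m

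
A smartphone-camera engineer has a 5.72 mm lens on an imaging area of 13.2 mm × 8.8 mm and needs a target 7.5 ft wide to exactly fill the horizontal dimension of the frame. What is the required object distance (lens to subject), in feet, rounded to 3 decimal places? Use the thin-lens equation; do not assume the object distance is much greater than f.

3.269 ft

W: 7.5 ft × 304.8 mm/ft = 2286.00 mm.
Magnification m = w/W = dᵢ/dₒ; combined with 1/f = 1/dₒ + 1/dᵢ this gives dₒ = f·(1 + W/w).
dₒ = 5.72 mm × (1 + 2286/13.2) = 5.72 × 174.1818 ≈ 996.320 mm = 996.320/304.8 ft = 3.26877 ft.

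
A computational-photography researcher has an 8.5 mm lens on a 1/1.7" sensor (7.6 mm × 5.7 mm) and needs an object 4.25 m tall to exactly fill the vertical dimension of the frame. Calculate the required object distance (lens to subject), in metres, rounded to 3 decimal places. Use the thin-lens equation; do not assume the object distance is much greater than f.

6.346 m

W: 4.25 m = 4250 mm.
Magnification m = h/W = dᵢ/dₒ; combined with 1/f = 1/dₒ + 1/dᵢ this gives dₒ = f·(1 + W/h).
dₒ = 8.5 mm × (1 + 4250/5.7) = 8.5 × 746.6140 ≈ 6346.219 mm = 6.34622 m.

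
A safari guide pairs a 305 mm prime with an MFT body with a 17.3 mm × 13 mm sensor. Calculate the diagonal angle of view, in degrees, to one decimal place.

4.1°

Sensor diagonal = √(17.3² + 13²) = √468.2900 ≈ 21.6400 mm.
Angle of view α = 2·arctan(d/2f) with d = 21.6400 mm and f = 305 mm.
d/2f = 0.03548; arctan(0.03548) ≈ 2.0317°, so α ≈ 4.0635°.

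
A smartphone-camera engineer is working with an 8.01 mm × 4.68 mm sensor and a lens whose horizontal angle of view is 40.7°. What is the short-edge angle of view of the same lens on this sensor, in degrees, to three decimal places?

24.455°

From the horizontal AOV: f = 8.01 / (2·tan(20.35°)) = 8.01 / 0.74181 ≈ 10.7980 mm.
Short-edge AOV = 2·arctan(4.68 / (2 × 10.7980)) = 2·arctan(0.21671) ≈ 24.4547°.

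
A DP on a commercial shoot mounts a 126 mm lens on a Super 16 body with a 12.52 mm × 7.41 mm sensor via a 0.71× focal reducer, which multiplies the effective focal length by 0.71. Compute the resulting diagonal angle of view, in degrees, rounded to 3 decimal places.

Effective focal length f = 126 × 0.71 = 89.46 mm.
Sensor diagonal = √(12.52² + 7.41²) = √211.6585 ≈ 14.5485 mm.
α = 2·arctan(14.548 / (2 × 89.46)) = 2·arctan(0.08131) ≈ 9.2973°.

9.297°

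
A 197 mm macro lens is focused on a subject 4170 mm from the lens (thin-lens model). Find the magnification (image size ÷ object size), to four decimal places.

Thin lens: 1/f = 1/dₒ + 1/dᵢ → 1/dᵢ = 1/197 − 1/4170 = 0.0048363 mm⁻¹, so dᵢ ≈ 206.7682 mm.
Magnification m = dᵢ/dₒ = 206.7682/4170 ≈ 0.04958.

0.0496×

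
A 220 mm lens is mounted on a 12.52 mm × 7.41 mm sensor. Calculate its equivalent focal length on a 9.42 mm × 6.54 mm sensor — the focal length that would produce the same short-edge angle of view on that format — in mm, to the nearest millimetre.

194 mm

Equal angle of view means equal height/f ratio, so f₂ = f₁ · (height₂/height₁) = 220 × 6.54/7.41.
f₂ = 220 × 0.88259 ≈ 194.170 mm.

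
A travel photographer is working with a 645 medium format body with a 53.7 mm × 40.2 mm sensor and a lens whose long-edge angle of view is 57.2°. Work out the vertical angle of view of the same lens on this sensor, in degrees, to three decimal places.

From the long-edge AOV: f = 53.7 / (2·tan(28.6°)) = 53.7 / 1.09044 ≈ 49.2464 mm.
Vertical AOV = 2·arctan(40.2 / (2 × 49.2464)) = 2·arctan(0.40815) ≈ 44.4058°.

44.406°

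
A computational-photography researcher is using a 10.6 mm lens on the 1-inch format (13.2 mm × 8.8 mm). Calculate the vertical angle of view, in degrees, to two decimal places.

Angle of view α = 2·arctan(h/2f) with h = 8.8 mm and f = 10.6 mm.
h/2f = 0.41509; arctan(0.41509) ≈ 22.5431°, so α ≈ 45.0861°.

45.09°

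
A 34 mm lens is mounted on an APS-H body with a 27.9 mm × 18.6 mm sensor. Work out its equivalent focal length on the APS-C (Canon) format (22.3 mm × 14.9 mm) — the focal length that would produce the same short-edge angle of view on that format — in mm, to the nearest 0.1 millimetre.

27.2 mm

Equal angle of view means equal height/f ratio, so f₂ = f₁ · (height₂/height₁) = 34 × 14.9/18.6.
f₂ = 34 × 0.80108 ≈ 27.237 mm.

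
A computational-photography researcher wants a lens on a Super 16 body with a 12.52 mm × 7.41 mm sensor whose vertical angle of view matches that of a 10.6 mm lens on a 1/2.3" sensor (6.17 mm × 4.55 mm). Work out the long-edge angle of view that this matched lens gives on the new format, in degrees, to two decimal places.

39.86°

Equal vertical AOV ⇒ f₂ = f₁ · 7.41/4.55 = 10.6 × 1.62857 ≈ 17.2629 mm.
Long-edge AOV on the new format = 2·arctan(12.52 / (2 × 17.2629)) = 2·arctan(0.36263) ≈ 39.8642°.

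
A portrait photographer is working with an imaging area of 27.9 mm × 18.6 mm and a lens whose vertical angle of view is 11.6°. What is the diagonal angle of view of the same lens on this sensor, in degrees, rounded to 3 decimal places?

From the vertical AOV: f = 18.6 / (2·tan(5.8°)) = 18.6 / 0.20315 ≈ 91.5568 mm.
Sensor diagonal = √(27.9² + 18.6²) = √1124.3700 ≈ 33.5316 mm.
Diagonal AOV = 2·arctan(33.5316 / (2 × 91.5568)) = 2·arctan(0.18312) ≈ 20.7540°.

20.754°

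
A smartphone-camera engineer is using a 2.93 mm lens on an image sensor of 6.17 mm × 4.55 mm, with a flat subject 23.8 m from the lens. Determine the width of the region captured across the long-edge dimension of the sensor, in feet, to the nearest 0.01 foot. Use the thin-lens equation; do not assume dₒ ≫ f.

dₒ: 23.8 m = 23800 mm.
Similar triangles through the lens centre give W/dₒ = w/dᵢ; with 1/f = 1/dₒ + 1/dᵢ this gives W = w·(dₒ − f)/f.
W = 6.17 mm × (23800 − 2.93) / 2.93 = 6.17 × 8121.8669 ≈ 50111.919 mm = 50111.919/304.8 ft = 164.409 ft.

164.41 ft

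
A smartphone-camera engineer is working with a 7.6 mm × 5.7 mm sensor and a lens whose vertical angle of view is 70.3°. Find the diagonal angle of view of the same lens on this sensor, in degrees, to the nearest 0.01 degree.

99.13°

From the vertical AOV: f = 5.7 / (2·tan(35.15°)) = 5.7 / 1.40823 ≈ 4.0476 mm.
Sensor diagonal = √(7.6² + 5.7²) = √90.2500 ≈ 9.5000 mm.
Diagonal AOV = 2·arctan(9.5000 / (2 × 4.0476)) = 2·arctan(1.17353) ≈ 99.1292°.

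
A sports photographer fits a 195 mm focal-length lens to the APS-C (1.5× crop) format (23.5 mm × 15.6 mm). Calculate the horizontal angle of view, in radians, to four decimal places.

0.1204 rad

Angle of view α = 2·arctan(w/2f) with w = 23.5 mm and f = 195 mm.
w/2f = 0.06026; arctan(0.06026) ≈ 0.0602 rad, so α ≈ 0.1204 rad.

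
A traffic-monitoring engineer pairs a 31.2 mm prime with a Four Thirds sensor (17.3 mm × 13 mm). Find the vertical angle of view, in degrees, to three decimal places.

Angle of view α = 2·arctan(h/2f) with h = 13 mm and f = 31.2 mm.
h/2f = 0.20833; arctan(0.20833) ≈ 11.7683°, so α ≈ 23.5366°.

23.537°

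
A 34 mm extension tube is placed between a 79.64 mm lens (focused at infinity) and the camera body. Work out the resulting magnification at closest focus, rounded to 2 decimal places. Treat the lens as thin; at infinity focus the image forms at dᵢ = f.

0.43×

The tube moves the image plane from f to f + e, so dᵢ = 79.64 + 34 = 113.64 mm. Focus is achieved when 1/f = 1/dₒ + 1/dᵢ, giving dₒ = 1/(1/f − 1/(f+e)).
Magnification m = dᵢ/dₒ = (f+e)·(1/f − 1/(f+e)) = e/f = 34/79.64 ≈ 0.4269.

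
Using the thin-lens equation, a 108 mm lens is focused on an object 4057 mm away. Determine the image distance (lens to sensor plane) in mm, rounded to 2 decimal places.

1/dᵢ = 1/f − 1/dₒ = 1/108 − 1/4057 = 0.0090128 mm⁻¹.
dᵢ = 1/0.0090128 ≈ 110.9537 mm.

110.95 mm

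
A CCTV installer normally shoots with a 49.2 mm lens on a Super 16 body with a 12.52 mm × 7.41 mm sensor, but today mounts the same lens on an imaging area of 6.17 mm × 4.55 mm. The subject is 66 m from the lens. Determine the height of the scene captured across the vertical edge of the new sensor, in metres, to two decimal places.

6.10 m

The focal length stays 49.2 mm; the relevant sensor dimension is now h = 4.55 mm. Object distance dₒ = 66 m = 66000 mm.
Thin-lens field height W = h·(dₒ − f)/f = 4.55 × (66000 − 49.2)/49.2 ≈ 6099.109 mm = 6.09911 m.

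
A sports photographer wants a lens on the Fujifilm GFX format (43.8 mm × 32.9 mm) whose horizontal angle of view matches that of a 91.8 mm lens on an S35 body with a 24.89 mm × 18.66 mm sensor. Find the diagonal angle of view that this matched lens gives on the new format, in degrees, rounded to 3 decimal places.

Equal horizontal AOV ⇒ f₂ = f₁ · 43.8/24.89 = 91.8 × 1.75974 ≈ 161.5444 mm.
Sensor diagonal = √(43.8² + 32.9²) = √3000.8500 ≈ 54.7800 mm.
Diagonal AOV on the new format = 2·arctan(54.7800 / (2 × 161.5444)) = 2·arctan(0.16955) ≈ 19.2461°.

19.246°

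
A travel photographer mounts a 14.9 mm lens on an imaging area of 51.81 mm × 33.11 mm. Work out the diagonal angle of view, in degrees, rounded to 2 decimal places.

Sensor diagonal = √(51.81² + 33.11²) = √3780.5482 ≈ 61.4862 mm.
Angle of view α = 2·arctan(d/2f) with d = 61.4862 mm and f = 14.9 mm.
d/2f = 2.06329; arctan(2.06329) ≈ 64.1423°, so α ≈ 128.2846°.

128.28°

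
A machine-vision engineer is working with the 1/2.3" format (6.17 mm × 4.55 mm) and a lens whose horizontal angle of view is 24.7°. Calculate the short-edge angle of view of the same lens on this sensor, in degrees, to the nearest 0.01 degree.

From the horizontal AOV: f = 6.17 / (2·tan(12.35°)) = 6.17 / 0.43790 ≈ 14.0900 mm.
Short-edge AOV = 2·arctan(4.55 / (2 × 14.0900)) = 2·arctan(0.16146) ≈ 18.3439°.

18.34°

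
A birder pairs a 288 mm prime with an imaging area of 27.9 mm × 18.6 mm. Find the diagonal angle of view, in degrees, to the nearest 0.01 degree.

Sensor diagonal = √(27.9² + 18.6²) = √1124.3700 ≈ 33.5316 mm.
Angle of view α = 2·arctan(d/2f) with d = 33.5316 mm and f = 288 mm.
d/2f = 0.05821; arctan(0.05821) ≈ 3.3317°, so α ≈ 6.6634°.

6.66°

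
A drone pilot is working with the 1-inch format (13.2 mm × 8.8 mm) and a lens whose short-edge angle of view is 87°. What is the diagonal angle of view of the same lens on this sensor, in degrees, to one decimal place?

From the short-edge AOV: f = 8.8 / (2·tan(43.5°)) = 8.8 / 1.89793 ≈ 4.6366 mm.
Sensor diagonal = √(13.2² + 8.8²) = √251.6800 ≈ 15.8644 mm.
Diagonal AOV = 2·arctan(15.8644 / (2 × 4.6366)) = 2·arctan(1.71077) ≈ 119.3847°.

119.4°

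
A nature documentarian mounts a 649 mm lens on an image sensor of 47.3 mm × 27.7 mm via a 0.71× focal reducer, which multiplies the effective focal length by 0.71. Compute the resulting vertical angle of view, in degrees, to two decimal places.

3.44°

Effective focal length f = 649 × 0.71 = 460.79 mm.
α = 2·arctan(27.7 / (2 × 460.79)) = 2·arctan(0.03006) ≈ 3.4433°.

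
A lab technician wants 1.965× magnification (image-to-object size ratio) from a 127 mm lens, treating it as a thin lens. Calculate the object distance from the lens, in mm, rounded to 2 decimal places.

191.63 mm

With m = dᵢ/dₒ and 1/f = 1/dₒ + 1/dᵢ, substituting dᵢ = m·dₒ gives 1/f = (1 + 1/m)/dₒ, hence dₒ = f·(1 + 1/m).
dₒ = 127 × (1 + 1/1.965) = 127 × 1.50891 ≈ 191.631 mm.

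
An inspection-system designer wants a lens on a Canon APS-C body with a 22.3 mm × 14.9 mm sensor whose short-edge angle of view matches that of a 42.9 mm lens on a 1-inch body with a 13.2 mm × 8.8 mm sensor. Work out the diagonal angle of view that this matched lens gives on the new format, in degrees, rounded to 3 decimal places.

Equal short-edge AOV ⇒ f₂ = f₁ · 14.9/8.8 = 42.9 × 1.69318 ≈ 72.6375 mm.
Sensor diagonal = √(22.3² + 14.9²) = √719.3000 ≈ 26.8198 mm.
Diagonal AOV on the new format = 2·arctan(26.8198 / (2 × 72.6375)) = 2·arctan(0.18461) ≈ 20.9196°.

20.920°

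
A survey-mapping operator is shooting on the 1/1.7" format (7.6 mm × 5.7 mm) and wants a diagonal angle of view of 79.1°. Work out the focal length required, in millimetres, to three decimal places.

Sensor diagonal = √(7.6² + 5.7²) = √90.2500 ≈ 9.5000 mm.
From α = 2·arctan(d/2f) we get f = d / (2·tan(α/2)).
With d = 9.5000 mm and α/2 = 39.55°, tan(α/2) ≈ 0.82580, so f ≈ 9.5000 / 1.65161 ≈ 5.7520 mm.

5.752 mm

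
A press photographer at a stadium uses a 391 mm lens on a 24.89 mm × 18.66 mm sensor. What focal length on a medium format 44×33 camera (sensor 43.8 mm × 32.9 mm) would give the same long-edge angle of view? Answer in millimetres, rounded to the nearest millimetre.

688 mm

Equal angle of view means equal width/f ratio, so f₂ = f₁ · (width₂/width₁) = 391 × 43.8/24.89.
f₂ = 391 × 1.75974 ≈ 688.059 mm.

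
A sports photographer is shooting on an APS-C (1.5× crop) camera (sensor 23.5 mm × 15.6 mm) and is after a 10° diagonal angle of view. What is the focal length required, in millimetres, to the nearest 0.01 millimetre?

161.20 mm

Sensor diagonal = √(23.5² + 15.6²) = √795.6100 ≈ 28.2066 mm.
From α = 2·arctan(d/2f) we get f = d / (2·tan(α/2)).
With d = 28.2066 mm and α/2 = 5°, tan(α/2) ≈ 0.08749, so f ≈ 28.2066 / 0.17498 ≈ 161.2012 mm.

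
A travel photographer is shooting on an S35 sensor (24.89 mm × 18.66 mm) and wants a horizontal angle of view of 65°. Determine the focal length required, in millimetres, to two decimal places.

19.53 mm

From α = 2·arctan(w/2f) we get f = w / (2·tan(α/2)).
With w = 24.89 mm and α/2 = 32.5°, tan(α/2) ≈ 0.63707, so f ≈ 24.89 / 1.27414 ≈ 19.5347 mm.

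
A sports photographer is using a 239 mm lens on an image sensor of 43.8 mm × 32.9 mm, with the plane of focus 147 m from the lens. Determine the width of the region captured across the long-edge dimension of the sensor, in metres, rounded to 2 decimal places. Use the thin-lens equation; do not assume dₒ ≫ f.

dₒ: 147 m = 147000 mm.
Similar triangles through the lens centre give W/dₒ = w/dᵢ; with 1/f = 1/dₒ + 1/dᵢ this gives W = w·(dₒ − f)/f.
W = 43.8 mm × (147000 − 239) / 239 = 43.8 × 614.0628 ≈ 26895.949 mm = 26.8959 m.

26.90 m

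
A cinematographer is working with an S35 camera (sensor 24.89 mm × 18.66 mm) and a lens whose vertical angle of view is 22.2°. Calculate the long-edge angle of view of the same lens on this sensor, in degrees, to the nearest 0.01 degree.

From the vertical AOV: f = 18.66 / (2·tan(11.1°)) = 18.66 / 0.39238 ≈ 47.5554 mm.
Long-edge AOV = 2·arctan(24.89 / (2 × 47.5554)) = 2·arctan(0.26169) ≈ 29.3303°.

29.33°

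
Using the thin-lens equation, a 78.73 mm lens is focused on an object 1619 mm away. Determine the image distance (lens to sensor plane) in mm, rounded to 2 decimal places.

1/dᵢ = 1/f − 1/dₒ = 1/78.73 − 1/1619 = 0.0120840 mm⁻¹.
dᵢ = 1/0.0120840 ≈ 82.7542 mm.

82.75 mm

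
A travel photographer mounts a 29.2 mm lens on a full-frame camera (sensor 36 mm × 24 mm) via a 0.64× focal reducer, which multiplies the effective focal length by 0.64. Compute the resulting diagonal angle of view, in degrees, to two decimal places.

98.36°

Effective focal length f = 29.2 × 0.64 = 18.688 mm.
Sensor diagonal = √(36² + 24²) = √1872.0000 ≈ 43.2666 mm.
α = 2·arctan(43.267 / (2 × 18.688)) = 2·arctan(1.15760) ≈ 98.3556°.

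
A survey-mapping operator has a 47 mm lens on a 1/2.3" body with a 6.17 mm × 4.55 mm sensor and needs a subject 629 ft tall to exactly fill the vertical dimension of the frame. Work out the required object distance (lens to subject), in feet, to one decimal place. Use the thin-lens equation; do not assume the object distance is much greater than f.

W: 629 ft × 304.8 mm/ft = 191719.19 mm.
Magnification m = h/W = dᵢ/dₒ; combined with 1/f = 1/dₒ + 1/dᵢ this gives dₒ = f·(1 + W/h).
dₒ = 47 mm × (1 + 191719/4.55) = 47 × 42137.0866 ≈ 1980443.068 mm = 1980443.068/304.8 ft = 6497.52 ft.

6497.5 ft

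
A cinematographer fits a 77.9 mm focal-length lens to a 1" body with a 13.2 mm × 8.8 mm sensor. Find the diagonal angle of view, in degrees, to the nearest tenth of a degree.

11.6°

Sensor diagonal = √(13.2² + 8.8²) = √251.6800 ≈ 15.8644 mm.
Angle of view α = 2·arctan(d/2f) with d = 15.8644 mm and f = 77.9 mm.
d/2f = 0.10183; arctan(0.10183) ≈ 5.8141°, so α ≈ 11.6283°.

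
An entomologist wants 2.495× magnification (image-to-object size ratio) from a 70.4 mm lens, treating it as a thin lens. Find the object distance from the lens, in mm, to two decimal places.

98.62 mm

With m = dᵢ/dₒ and 1/f = 1/dₒ + 1/dᵢ, substituting dᵢ = m·dₒ gives 1/f = (1 + 1/m)/dₒ, hence dₒ = f·(1 + 1/m).
dₒ = 70.4 × (1 + 1/2.495) = 70.4 × 1.40080 ≈ 98.616 mm.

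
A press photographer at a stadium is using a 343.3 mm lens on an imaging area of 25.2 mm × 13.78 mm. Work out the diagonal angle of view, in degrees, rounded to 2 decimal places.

4.79°

Sensor diagonal = √(25.2² + 13.78²) = √824.9284 ≈ 28.7216 mm.
Angle of view α = 2·arctan(d/2f) with d = 28.7216 mm and f = 343.3 mm.
d/2f = 0.04183; arctan(0.04183) ≈ 2.3954°, so α ≈ 4.7908°.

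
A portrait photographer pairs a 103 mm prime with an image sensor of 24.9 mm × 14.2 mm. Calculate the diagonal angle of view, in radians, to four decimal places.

Sensor diagonal = √(24.9² + 14.2²) = √821.6500 ≈ 28.6644 mm.
Angle of view α = 2·arctan(d/2f) with d = 28.6644 mm and f = 103 mm.
d/2f = 0.13915; arctan(0.13915) ≈ 0.1383 rad, so α ≈ 0.2765 rad.

0.2765 rad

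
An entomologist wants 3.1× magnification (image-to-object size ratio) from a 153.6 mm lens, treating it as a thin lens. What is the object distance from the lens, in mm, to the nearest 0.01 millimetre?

With m = dᵢ/dₒ and 1/f = 1/dₒ + 1/dᵢ, substituting dᵢ = m·dₒ gives 1/f = (1 + 1/m)/dₒ, hence dₒ = f·(1 + 1/m).
dₒ = 153.6 × (1 + 1/3.1) = 153.6 × 1.32258 ≈ 203.148 mm.

203.15 mm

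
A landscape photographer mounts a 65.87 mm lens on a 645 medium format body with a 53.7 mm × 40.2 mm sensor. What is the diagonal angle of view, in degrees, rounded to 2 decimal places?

Sensor diagonal = √(53.7² + 40.2²) = √4499.7300 ≈ 67.0800 mm.
Angle of view α = 2·arctan(d/2f) with d = 67.0800 mm and f = 65.87 mm.
d/2f = 0.50918; arctan(0.50918) ≈ 26.9845°, so α ≈ 53.9690°.

53.97°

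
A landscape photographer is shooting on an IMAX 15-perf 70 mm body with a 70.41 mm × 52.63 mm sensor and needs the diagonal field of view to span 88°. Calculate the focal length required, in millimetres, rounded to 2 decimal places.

45.51 mm

Sensor diagonal = √(70.41² + 52.63²) = √7727.4850 ≈ 87.9061 mm.
From α = 2·arctan(d/2f) we get f = d / (2·tan(α/2)).
With d = 87.9061 mm and α/2 = 44°, tan(α/2) ≈ 0.96569, so f ≈ 87.9061 / 1.93138 ≈ 45.5147 mm.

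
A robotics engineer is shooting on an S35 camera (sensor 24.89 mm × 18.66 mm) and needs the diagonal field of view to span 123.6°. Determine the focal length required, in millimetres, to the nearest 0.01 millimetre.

Sensor diagonal = √(24.89² + 18.66²) = √967.7077 ≈ 31.1080 mm.
From α = 2·arctan(d/2f) we get f = d / (2·tan(α/2)).
With d = 31.1080 mm and α/2 = 61.8°, tan(α/2) ≈ 1.86499, so f ≈ 31.1080 / 3.72998 ≈ 8.3400 mm.

8.34 mm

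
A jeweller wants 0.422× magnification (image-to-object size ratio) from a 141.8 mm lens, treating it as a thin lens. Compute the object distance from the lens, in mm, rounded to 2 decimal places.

With m = dᵢ/dₒ and 1/f = 1/dₒ + 1/dᵢ, substituting dᵢ = m·dₒ gives 1/f = (1 + 1/m)/dₒ, hence dₒ = f·(1 + 1/m).
dₒ = 141.8 × (1 + 1/0.422) = 141.8 × 3.36967 ≈ 477.819 mm.

477.82 mm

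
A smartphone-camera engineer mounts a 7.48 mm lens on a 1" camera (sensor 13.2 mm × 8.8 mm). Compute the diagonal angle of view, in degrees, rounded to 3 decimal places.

93.361°

Sensor diagonal = √(13.2² + 8.8²) = √251.6800 ≈ 15.8644 mm.
Angle of view α = 2·arctan(d/2f) with d = 15.8644 mm and f = 7.48 mm.
d/2f = 1.06046; arctan(1.06046) ≈ 46.6806°, so α ≈ 93.3613°.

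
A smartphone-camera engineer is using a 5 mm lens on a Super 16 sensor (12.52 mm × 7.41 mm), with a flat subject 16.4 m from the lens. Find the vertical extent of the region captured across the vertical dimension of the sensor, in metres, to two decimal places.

dₒ: 16.4 m = 16400 mm.
Similar triangles through the lens centre give W/dₒ = h/dᵢ; with 1/f = 1/dₒ + 1/dᵢ this gives W = h·(dₒ − f)/f.
W = 7.41 mm × (16400 − 5) / 5 = 7.41 × 3279.0000 ≈ 24297.390 mm = 24.2974 m.

24.30 m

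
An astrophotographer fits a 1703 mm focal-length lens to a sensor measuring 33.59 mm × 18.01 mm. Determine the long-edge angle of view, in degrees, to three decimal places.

1.130°

Angle of view α = 2·arctan(w/2f) with w = 33.59 mm and f = 1703 mm.
w/2f = 0.00986; arctan(0.00986) ≈ 0.5650°, so α ≈ 1.1301°.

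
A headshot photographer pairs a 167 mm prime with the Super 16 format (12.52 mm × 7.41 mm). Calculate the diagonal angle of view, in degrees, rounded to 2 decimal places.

Sensor diagonal = √(12.52² + 7.41²) = √211.6585 ≈ 14.5485 mm.
Angle of view α = 2·arctan(d/2f) with d = 14.5485 mm and f = 167 mm.
d/2f = 0.04356; arctan(0.04356) ≈ 2.4941°, so α ≈ 4.9883°.

4.99°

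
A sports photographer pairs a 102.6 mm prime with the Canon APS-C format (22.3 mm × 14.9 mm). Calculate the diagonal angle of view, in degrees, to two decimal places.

14.89°

Sensor diagonal = √(22.3² + 14.9²) = √719.3000 ≈ 26.8198 mm.
Angle of view α = 2·arctan(d/2f) with d = 26.8198 mm and f = 102.6 mm.
d/2f = 0.13070; arctan(0.13070) ≈ 7.4464°, so α ≈ 14.8928°.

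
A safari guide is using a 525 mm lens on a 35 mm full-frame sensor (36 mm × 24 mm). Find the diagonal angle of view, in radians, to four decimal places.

0.0824 rad

Sensor diagonal = √(36² + 24²) = √1872.0000 ≈ 43.2666 mm.
Angle of view α = 2·arctan(d/2f) with d = 43.2666 mm and f = 525 mm.
d/2f = 0.04121; arctan(0.04121) ≈ 0.0412 rad, so α ≈ 0.0824 rad.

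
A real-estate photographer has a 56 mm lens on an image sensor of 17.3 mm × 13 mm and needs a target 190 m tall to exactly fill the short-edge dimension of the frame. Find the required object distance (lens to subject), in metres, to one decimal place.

W: 190 m = 190000 mm.
Magnification m = h/W = dᵢ/dₒ; combined with 1/f = 1/dₒ + 1/dᵢ this gives dₒ = f·(1 + W/h).
dₒ = 56 mm × (1 + 190000/13) = 56 × 14616.3846 ≈ 818517.538 mm = 818.518 m.

818.5 m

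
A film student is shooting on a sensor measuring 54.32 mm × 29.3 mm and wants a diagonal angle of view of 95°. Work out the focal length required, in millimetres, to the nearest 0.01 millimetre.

28.28 mm

Sensor diagonal = √(54.32² + 29.3²) = √3809.1524 ≈ 61.7183 mm.
From α = 2·arctan(d/2f) we get f = d / (2·tan(α/2)).
With d = 61.7183 mm and α/2 = 47.5°, tan(α/2) ≈ 1.09131, so f ≈ 61.7183 / 2.18262 ≈ 28.2772 mm.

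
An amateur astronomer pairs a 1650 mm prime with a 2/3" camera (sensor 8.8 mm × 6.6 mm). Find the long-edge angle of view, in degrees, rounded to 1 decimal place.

0.3°

Angle of view α = 2·arctan(w/2f) with w = 8.8 mm and f = 1650 mm.
w/2f = 0.00267; arctan(0.00267) ≈ 0.1528°, so α ≈ 0.3056°.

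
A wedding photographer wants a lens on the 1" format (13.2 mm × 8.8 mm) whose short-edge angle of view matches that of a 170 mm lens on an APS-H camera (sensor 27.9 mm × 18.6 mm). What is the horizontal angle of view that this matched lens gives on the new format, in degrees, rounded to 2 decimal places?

Equal short-edge AOV ⇒ f₂ = f₁ · 8.8/18.6 = 170 × 0.47312 ≈ 80.4301 mm.
Horizontal AOV on the new format = 2·arctan(13.2 / (2 × 80.4301)) = 2·arctan(0.08206) ≈ 9.3822°.

9.38°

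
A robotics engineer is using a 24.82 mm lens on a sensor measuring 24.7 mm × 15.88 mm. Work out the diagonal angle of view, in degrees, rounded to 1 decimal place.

61.2°

Sensor diagonal = √(24.7² + 15.88²) = √862.2644 ≈ 29.3643 mm.
Angle of view α = 2·arctan(d/2f) with d = 29.3643 mm and f = 24.82 mm.
d/2f = 0.59155; arctan(0.59155) ≈ 30.6063°, so α ≈ 61.2125°.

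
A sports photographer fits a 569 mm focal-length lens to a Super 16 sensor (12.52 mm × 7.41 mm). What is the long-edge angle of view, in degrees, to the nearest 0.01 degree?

1.26°

Angle of view α = 2·arctan(w/2f) with w = 12.52 mm and f = 569 mm.
w/2f = 0.01100; arctan(0.01100) ≈ 0.6303°, so α ≈ 1.2607°.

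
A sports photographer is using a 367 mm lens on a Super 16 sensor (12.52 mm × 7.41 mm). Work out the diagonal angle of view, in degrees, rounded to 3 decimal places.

2.271°

Sensor diagonal = √(12.52² + 7.41²) = √211.6585 ≈ 14.5485 mm.
Angle of view α = 2·arctan(d/2f) with d = 14.5485 mm and f = 367 mm.
d/2f = 0.01982; arctan(0.01982) ≈ 1.1355°, so α ≈ 2.2710°.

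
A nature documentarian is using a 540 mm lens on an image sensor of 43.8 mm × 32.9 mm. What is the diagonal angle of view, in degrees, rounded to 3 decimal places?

5.807°

Sensor diagonal = √(43.8² + 32.9²) = √3000.8500 ≈ 54.7800 mm.
Angle of view α = 2·arctan(d/2f) with d = 54.7800 mm and f = 540 mm.
d/2f = 0.05072; arctan(0.05072) ≈ 2.9037°, so α ≈ 5.8074°.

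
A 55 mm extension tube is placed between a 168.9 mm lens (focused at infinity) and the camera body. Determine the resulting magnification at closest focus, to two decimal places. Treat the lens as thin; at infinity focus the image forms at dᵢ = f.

0.33×

The tube moves the image plane from f to f + e, so dᵢ = 168.9 + 55 = 223.9 mm. Focus is achieved when 1/f = 1/dₒ + 1/dᵢ, giving dₒ = 1/(1/f − 1/(f+e)).
Magnification m = dᵢ/dₒ = (f+e)·(1/f − 1/(f+e)) = e/f = 55/168.9 ≈ 0.3256.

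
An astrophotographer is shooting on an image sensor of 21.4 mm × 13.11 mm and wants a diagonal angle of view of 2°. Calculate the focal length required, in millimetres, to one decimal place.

Sensor diagonal = √(21.4² + 13.11²) = √629.8321 ≈ 25.0965 mm.
From α = 2·arctan(d/2f) we get f = d / (2·tan(α/2)).
With d = 25.0965 mm and α/2 = 1°, tan(α/2) ≈ 0.01746, so f ≈ 25.0965 / 0.03491 ≈ 718.8875 mm.

718.9 mm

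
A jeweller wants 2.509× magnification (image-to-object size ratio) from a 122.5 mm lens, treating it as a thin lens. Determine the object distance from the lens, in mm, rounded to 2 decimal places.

171.32 mm

With m = dᵢ/dₒ and 1/f = 1/dₒ + 1/dᵢ, substituting dᵢ = m·dₒ gives 1/f = (1 + 1/m)/dₒ, hence dₒ = f·(1 + 1/m).
dₒ = 122.5 × (1 + 1/2.509) = 122.5 × 1.39857 ≈ 171.324 mm.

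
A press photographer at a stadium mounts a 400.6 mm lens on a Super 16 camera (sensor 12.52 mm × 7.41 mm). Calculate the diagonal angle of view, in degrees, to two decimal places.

2.08°

Sensor diagonal = √(12.52² + 7.41²) = √211.6585 ≈ 14.5485 mm.
Angle of view α = 2·arctan(d/2f) with d = 14.5485 mm and f = 400.6 mm.
d/2f = 0.01816; arctan(0.01816) ≈ 1.0403°, so α ≈ 2.0806°.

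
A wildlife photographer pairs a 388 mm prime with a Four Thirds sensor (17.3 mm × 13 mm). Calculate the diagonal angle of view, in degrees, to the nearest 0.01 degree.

Sensor diagonal = √(17.3² + 13²) = √468.2900 ≈ 21.6400 mm.
Angle of view α = 2·arctan(d/2f) with d = 21.6400 mm and f = 388 mm.
d/2f = 0.02789; arctan(0.02789) ≈ 1.5974°, so α ≈ 3.1947°.

3.19°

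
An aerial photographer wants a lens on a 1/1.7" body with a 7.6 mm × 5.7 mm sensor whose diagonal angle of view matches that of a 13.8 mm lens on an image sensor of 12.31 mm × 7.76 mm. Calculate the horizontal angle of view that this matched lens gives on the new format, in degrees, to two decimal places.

Sensor diagonal = √(12.31² + 7.76²) = √211.7537 ≈ 14.5518 mm.
Sensor diagonal = √(7.6² + 5.7²) = √90.2500 ≈ 9.5000 mm.
Equal diagonal AOV ⇒ f₂ = f₁ · 9.5000/14.5518 = 13.8 × 0.65284 ≈ 9.0092 mm.
Horizontal AOV on the new format = 2·arctan(7.6 / (2 × 9.0092)) = 2·arctan(0.42179) ≈ 45.7391°.

45.74°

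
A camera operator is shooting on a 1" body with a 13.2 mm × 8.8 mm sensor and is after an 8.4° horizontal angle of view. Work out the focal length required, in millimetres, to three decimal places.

From α = 2·arctan(w/2f) we get f = w / (2·tan(α/2)).
With w = 13.2 mm and α/2 = 4.2°, tan(α/2) ≈ 0.07344, so f ≈ 13.2 / 0.14687 ≈ 89.8749 mm.

89.875 mm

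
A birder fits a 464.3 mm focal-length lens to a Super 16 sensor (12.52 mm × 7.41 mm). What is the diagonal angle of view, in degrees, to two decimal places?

1.80°

Sensor diagonal = √(12.52² + 7.41²) = √211.6585 ≈ 14.5485 mm.
Angle of view α = 2·arctan(d/2f) with d = 14.5485 mm and f = 464.3 mm.
d/2f = 0.01567; arctan(0.01567) ≈ 0.8976°, so α ≈ 1.7952°.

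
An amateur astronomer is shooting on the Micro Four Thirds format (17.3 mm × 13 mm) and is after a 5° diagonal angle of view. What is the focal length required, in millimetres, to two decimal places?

Sensor diagonal = √(17.3² + 13²) = √468.2900 ≈ 21.6400 mm.
From α = 2·arctan(d/2f) we get f = d / (2·tan(α/2)).
With d = 21.6400 mm and α/2 = 2.5°, tan(α/2) ≈ 0.04366, so f ≈ 21.6400 / 0.08732 ≈ 247.8188 mm.

247.82 mm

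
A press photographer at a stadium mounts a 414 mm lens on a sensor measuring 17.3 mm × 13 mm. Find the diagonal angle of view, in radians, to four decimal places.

0.0523 rad

Sensor diagonal = √(17.3² + 13²) = √468.2900 ≈ 21.6400 mm.
Angle of view α = 2·arctan(d/2f) with d = 21.6400 mm and f = 414 mm.
d/2f = 0.02614; arctan(0.02614) ≈ 0.0261 rad, so α ≈ 0.0523 rad.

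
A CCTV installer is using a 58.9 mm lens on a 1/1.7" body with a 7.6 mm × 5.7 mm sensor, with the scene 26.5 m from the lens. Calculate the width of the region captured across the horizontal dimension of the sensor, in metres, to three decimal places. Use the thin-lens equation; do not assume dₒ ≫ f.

3.412 m

dₒ: 26.5 m = 26500 mm.
Similar triangles through the lens centre give W/dₒ = w/dᵢ; with 1/f = 1/dₒ + 1/dᵢ this gives W = w·(dₒ − f)/f.
W = 7.6 mm × (26500 − 58.9) / 58.9 = 7.6 × 448.9151 ≈ 3411.755 mm = 3.41175 m.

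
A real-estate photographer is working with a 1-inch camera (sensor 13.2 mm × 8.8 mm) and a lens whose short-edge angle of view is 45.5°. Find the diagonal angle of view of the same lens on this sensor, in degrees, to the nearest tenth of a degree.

74.2°

From the short-edge AOV: f = 8.8 / (2·tan(22.75°)) = 8.8 / 0.83867 ≈ 10.4928 mm.
Sensor diagonal = √(13.2² + 8.8²) = √251.6800 ≈ 15.8644 mm.
Diagonal AOV = 2·arctan(15.8644 / (2 × 10.4928)) = 2·arctan(0.75597) ≈ 74.1761°.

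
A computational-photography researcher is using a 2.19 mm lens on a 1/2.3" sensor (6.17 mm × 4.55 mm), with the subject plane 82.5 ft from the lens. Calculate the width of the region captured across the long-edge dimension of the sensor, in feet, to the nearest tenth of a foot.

dₒ: 82.5 ft × 304.8 mm/ft = 25146.00 mm.
Similar triangles through the lens centre give W/dₒ = w/dᵢ; with 1/f = 1/dₒ + 1/dᵢ this gives W = w·(dₒ − f)/f.
W = 6.17 mm × (25146 − 2.19) / 2.19 = 6.17 × 11481.1914 ≈ 70838.951 mm = 70838.951/304.8 ft = 232.411 ft.

232.4 ft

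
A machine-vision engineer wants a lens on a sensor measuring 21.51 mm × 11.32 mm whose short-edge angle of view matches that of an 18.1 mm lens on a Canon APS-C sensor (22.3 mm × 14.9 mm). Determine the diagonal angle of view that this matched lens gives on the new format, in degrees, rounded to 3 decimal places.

Equal short-edge AOV ⇒ f₂ = f₁ · 11.32/14.9 = 18.1 × 0.75973 ≈ 13.7511 mm.
Sensor diagonal = √(21.51² + 11.32²) = √590.8225 ≈ 24.3068 mm.
Diagonal AOV on the new format = 2·arctan(24.3068 / (2 × 13.7511)) = 2·arctan(0.88381) ≈ 82.9413°.

82.941°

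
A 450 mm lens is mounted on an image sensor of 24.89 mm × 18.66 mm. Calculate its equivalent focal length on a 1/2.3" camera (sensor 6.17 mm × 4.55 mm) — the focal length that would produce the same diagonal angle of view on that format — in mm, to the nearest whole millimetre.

Sensor diagonal = √(24.89² + 18.66²) = √967.7077 ≈ 31.1080 mm.
Sensor diagonal = √(6.17² + 4.55²) = √58.7714 ≈ 7.6663 mm.
Equal angle of view means equal diagonal/f ratio, so f₂ = f₁ · (diagonal₂/diagonal₁) = 450 × 7.6663/31.1080.
f₂ = 450 × 0.24644 ≈ 110.898 mm.

111 mm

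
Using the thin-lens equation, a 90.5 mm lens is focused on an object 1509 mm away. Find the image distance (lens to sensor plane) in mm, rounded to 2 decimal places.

1/dᵢ = 1/f − 1/dₒ = 1/90.5 − 1/1509 = 0.0103870 mm⁻¹.
dᵢ = 1/0.0103870 ≈ 96.2739 mm.

96.27 mm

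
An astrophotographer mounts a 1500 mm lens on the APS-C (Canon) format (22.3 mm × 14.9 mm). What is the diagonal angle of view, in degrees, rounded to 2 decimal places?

Sensor diagonal = √(22.3² + 14.9²) = √719.3000 ≈ 26.8198 mm.
Angle of view α = 2·arctan(d/2f) with d = 26.8198 mm and f = 1500 mm.
d/2f = 0.00894; arctan(0.00894) ≈ 0.5122°, so α ≈ 1.0244°.

1.02°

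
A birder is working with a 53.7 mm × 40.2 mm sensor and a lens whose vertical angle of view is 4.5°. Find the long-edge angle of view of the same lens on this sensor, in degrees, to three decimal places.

From the vertical AOV: f = 40.2 / (2·tan(2.25°)) = 40.2 / 0.07858 ≈ 511.5792 mm.
Long-edge AOV = 2·arctan(53.7 / (2 × 511.5792)) = 2·arctan(0.05248) ≈ 6.0088°.

6.009°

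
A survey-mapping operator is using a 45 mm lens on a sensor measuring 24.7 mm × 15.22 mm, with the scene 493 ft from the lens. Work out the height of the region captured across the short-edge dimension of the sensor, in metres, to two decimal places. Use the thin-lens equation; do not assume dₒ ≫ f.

dₒ: 493 ft × 304.8 mm/ft = 150266.40 mm.
Similar triangles through the lens centre give W/dₒ = h/dᵢ; with 1/f = 1/dₒ + 1/dᵢ this gives W = h·(dₒ − f)/f.
W = 15.22 mm × (150266 − 45) / 45 = 15.22 × 3338.2532 ≈ 50808.214 mm = 50.8082 m.

50.81 m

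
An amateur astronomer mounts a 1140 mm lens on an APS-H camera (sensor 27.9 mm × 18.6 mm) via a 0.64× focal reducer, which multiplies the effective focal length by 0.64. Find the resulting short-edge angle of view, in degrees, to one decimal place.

Effective focal length f = 1140 × 0.64 = 729.6 mm.
α = 2·arctan(18.6 / (2 × 729.6)) = 2·arctan(0.01275) ≈ 1.4606°.

1.5°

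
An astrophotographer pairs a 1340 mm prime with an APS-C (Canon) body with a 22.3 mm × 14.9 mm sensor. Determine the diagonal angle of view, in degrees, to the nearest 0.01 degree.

Sensor diagonal = √(22.3² + 14.9²) = √719.3000 ≈ 26.8198 mm.
Angle of view α = 2·arctan(d/2f) with d = 26.8198 mm and f = 1340 mm.
d/2f = 0.01001; arctan(0.01001) ≈ 0.5734°, so α ≈ 1.1467°.

1.15°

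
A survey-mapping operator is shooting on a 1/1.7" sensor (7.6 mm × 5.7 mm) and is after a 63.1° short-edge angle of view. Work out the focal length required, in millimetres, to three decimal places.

From α = 2·arctan(h/2f) we get f = h / (2·tan(α/2)).
With h = 5.7 mm and α/2 = 31.55°, tan(α/2) ≈ 0.61400, so f ≈ 5.7 / 1.22800 ≈ 4.6417 mm.

4.642 mm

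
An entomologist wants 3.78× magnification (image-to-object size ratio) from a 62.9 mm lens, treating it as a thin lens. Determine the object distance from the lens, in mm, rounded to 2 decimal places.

79.54 mm

With m = dᵢ/dₒ and 1/f = 1/dₒ + 1/dᵢ, substituting dᵢ = m·dₒ gives 1/f = (1 + 1/m)/dₒ, hence dₒ = f·(1 + 1/m).
dₒ = 62.9 × (1 + 1/3.78) = 62.9 × 1.26455 ≈ 79.540 mm.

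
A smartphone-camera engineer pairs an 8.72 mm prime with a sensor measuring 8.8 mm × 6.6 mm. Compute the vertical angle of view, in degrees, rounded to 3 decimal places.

41.457°

Angle of view α = 2·arctan(h/2f) with h = 6.6 mm and f = 8.72 mm.
h/2f = 0.37844; arctan(0.37844) ≈ 20.7287°, so α ≈ 41.4573°.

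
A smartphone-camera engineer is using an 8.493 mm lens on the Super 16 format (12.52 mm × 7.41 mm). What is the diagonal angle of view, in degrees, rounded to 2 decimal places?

81.16°

Sensor diagonal = √(12.52² + 7.41²) = √211.6585 ≈ 14.5485 mm.
Angle of view α = 2·arctan(d/2f) with d = 14.5485 mm and f = 8.493 mm.
d/2f = 0.85650; arctan(0.85650) ≈ 40.5800°, so α ≈ 81.1600°.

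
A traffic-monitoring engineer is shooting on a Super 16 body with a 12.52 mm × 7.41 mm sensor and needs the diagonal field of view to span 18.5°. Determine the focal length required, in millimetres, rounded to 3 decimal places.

Sensor diagonal = √(12.52² + 7.41²) = √211.6585 ≈ 14.5485 mm.
From α = 2·arctan(d/2f) we get f = d / (2·tan(α/2)).
With d = 14.5485 mm and α/2 = 9.25°, tan(α/2) ≈ 0.16286, so f ≈ 14.5485 / 0.32572 ≈ 44.6655 mm.

44.666 mm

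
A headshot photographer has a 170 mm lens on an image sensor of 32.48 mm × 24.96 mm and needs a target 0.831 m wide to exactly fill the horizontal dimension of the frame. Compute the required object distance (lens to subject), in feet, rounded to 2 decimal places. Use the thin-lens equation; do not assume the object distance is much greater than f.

14.83 ft

W: 0.831 m = 831 mm.
Magnification m = w/W = dᵢ/dₒ; combined with 1/f = 1/dₒ + 1/dᵢ this gives dₒ = f·(1 + W/w).
dₒ = 170 mm × (1 + 831/32.48) = 170 × 26.5850 ≈ 4519.446 mm = 4519.446/304.8 ft = 14.8276 ft.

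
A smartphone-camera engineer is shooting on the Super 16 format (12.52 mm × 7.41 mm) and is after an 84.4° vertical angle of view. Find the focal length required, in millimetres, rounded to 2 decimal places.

From α = 2·arctan(h/2f) we get f = h / (2·tan(α/2)).
With h = 7.41 mm and α/2 = 42.2°, tan(α/2) ≈ 0.90674, so f ≈ 7.41 / 1.81349 ≈ 4.0860 mm.

4.09 mm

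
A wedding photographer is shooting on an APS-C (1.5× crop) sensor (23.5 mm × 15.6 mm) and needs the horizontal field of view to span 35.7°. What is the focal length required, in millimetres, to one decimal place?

From α = 2·arctan(w/2f) we get f = w / (2·tan(α/2)).
With w = 23.5 mm and α/2 = 17.85°, tan(α/2) ≈ 0.32203, so f ≈ 23.5 / 0.64406 ≈ 36.4875 mm.

36.5 mm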